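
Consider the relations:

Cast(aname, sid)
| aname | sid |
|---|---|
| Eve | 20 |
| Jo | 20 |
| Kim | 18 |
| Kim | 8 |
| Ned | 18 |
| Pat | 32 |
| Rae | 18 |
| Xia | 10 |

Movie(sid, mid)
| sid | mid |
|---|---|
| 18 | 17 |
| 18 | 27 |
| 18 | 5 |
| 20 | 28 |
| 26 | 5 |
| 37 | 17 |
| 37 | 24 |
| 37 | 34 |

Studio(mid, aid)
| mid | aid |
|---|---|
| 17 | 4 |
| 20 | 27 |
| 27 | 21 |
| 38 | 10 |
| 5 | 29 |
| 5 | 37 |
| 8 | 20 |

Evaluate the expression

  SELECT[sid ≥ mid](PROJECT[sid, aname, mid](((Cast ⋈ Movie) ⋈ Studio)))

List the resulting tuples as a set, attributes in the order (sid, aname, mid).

Cast ⋈ Movie (natural join on sid): {(Eve, 20, 28), (Jo, 20, 28), (Kim, 18, 17), (Kim, 18, 27), (Kim, 18, 5), (Ned, 18, 17), (Ned, 18, 27), (Ned, 18, 5), (Rae, 18, 17), (Rae, 18, 27), (Rae, 18, 5)}
(Cast ⋈ Movie) ⋈ Studio (natural join on mid): {(Kim, 18, 17, 4), (Kim, 18, 27, 21), (Kim, 18, 5, 29), (Kim, 18, 5, 37), (Ned, 18, 17, 4), (Ned, 18, 27, 21), (Ned, 18, 5, 29), (Ned, 18, 5, 37), (Rae, 18, 17, 4), (Rae, 18, 27, 21), (Rae, 18, 5, 29), (Rae, 18, 5, 37)}
π[sid, aname, mid]: project onto (sid, aname, mid) (3 duplicate(s) eliminated) → {(18, Kim, 17), (18, Kim, 27), (18, Kim, 5), (18, Ned, 17), (18, Ned, 27), (18, Ned, 5), (18, Rae, 17), (18, Rae, 27), (18, Rae, 5)}
Selection sid ≥ mid: {(18, Kim, 17), (18, Kim, 5), (18, Ned, 17), (18, Ned, 5), (18, Rae, 17), (18, Rae, 5)}

{(18, Kim, 17), (18, Kim, 5), (18, Ned, 17), (18, Ned, 5), (18, Rae, 17), (18, Rae, 5)}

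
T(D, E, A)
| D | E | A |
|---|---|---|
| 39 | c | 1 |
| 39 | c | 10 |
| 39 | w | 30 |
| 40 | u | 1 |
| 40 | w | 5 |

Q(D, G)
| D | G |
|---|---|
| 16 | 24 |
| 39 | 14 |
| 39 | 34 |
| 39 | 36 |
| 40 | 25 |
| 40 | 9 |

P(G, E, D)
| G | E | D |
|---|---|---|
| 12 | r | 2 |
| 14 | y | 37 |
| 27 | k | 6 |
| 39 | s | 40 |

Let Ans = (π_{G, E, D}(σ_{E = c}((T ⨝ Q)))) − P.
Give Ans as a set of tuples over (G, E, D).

T ⋈ Q (natural join on D): {(39, c, 1, 14), (39, c, 1, 34), (39, c, 1, 36), (39, c, 10, 14), (39, c, 10, 34), (39, c, 10, 36), (39, w, 30, 14), (39, w, 30, 34), (39, w, 30, 36), (40, u, 1, 25), (40, u, 1, 9), (40, w, 5, 25), (40, w, 5, 9)}
σ[E = c]: keep tuples satisfying E = c → {(39, c, 1, 14), (39, c, 1, 34), (39, c, 1, 36), (39, c, 10, 14), (39, c, 10, 34), (39, c, 10, 36)}
Projecting to G, E, D (3 duplicate(s) eliminated): {(14, c, 39), (34, c, 39), (36, c, 39)}
Taking the difference: {(14, c, 39), (34, c, 39), (36, c, 39)}

{(14, c, 39), (34, c, 39), (36, c, 39)}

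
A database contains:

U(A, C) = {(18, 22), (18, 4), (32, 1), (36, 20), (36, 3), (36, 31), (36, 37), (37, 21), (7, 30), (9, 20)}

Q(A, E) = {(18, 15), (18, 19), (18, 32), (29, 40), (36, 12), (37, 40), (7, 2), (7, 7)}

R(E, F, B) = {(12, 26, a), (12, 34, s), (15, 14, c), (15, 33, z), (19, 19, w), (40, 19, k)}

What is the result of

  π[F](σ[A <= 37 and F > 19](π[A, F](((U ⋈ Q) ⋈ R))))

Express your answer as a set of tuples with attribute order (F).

{26, 33, 34}

Natural join on A: {(18, 22, 15), (18, 22, 19), (18, 22, 32), (18, 4, 15), (18, 4, 19), (18, 4, 32), (36, 20, 12), (36, 3, 12), (36, 31, 12), (36, 37, 12), (37, 21, 40), (7, 30, 2), (7, 30, 7)}
Natural join on E: {(18, 22, 15, 14, c), (18, 22, 15, 33, z), (18, 22, 19, 19, w), (18, 4, 15, 14, c), (18, 4, 15, 33, z), (18, 4, 19, 19, w), (36, 20, 12, 26, a), (36, 20, 12, 34, s), (36, 3, 12, 26, a), (36, 3, 12, 34, s), (36, 31, 12, 26, a), (36, 31, 12, 34, s), (36, 37, 12, 26, a), (36, 37, 12, 34, s), (37, 21, 40, 19, k)}
Projecting to A, F (9 duplicate(s) eliminated): {(18, 14), (18, 19), (18, 33), (36, 26), (36, 34), (37, 19)}
Selection A <= 37 and F > 19: {(18, 33), (36, 26), (36, 34)}
Projecting to F: {26, 33, 34}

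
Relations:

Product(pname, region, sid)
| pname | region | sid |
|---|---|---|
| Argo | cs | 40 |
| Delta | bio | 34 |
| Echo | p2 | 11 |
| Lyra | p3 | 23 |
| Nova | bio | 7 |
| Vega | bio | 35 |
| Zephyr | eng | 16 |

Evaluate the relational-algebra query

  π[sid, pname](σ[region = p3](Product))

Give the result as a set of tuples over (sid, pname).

{(23, Lyra)}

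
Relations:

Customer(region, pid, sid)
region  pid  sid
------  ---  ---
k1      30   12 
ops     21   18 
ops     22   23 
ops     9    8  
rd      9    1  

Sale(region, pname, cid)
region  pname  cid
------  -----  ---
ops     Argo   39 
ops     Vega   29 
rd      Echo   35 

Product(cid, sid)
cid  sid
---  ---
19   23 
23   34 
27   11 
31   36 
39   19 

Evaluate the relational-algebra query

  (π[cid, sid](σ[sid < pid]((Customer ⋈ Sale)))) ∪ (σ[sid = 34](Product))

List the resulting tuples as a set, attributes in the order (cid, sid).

{(23, 34), (29, 18), (29, 8), (35, 1), (39, 18), (39, 8)}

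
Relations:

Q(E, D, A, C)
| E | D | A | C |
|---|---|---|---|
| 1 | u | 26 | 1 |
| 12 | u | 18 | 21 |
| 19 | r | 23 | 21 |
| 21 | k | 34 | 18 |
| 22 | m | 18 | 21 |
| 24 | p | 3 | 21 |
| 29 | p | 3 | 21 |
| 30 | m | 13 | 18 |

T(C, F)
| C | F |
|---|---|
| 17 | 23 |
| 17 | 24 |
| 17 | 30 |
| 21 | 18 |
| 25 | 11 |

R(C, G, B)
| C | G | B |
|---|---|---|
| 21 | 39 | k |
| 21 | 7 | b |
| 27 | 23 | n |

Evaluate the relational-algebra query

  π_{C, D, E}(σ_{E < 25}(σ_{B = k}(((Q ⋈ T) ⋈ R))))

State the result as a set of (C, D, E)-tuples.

Joining Q and T on C yields {(12, u, 18, 21, 18), (19, r, 23, 21, 18), (22, m, 18, 21, 18), (24, p, 3, 21, 18), (29, p, 3, 21, 18)}.
Joining (Q ⋈ T) and R on C yields {(12, u, 18, 21, 18, 39, k), (12, u, 18, 21, 18, 7, b), (19, r, 23, 21, 18, 39, k), (19, r, 23, 21, 18, 7, b), (22, m, 18, 21, 18, 39, k), (22, m, 18, 21, 18, 7, b), (24, p, 3, 21, 18, 39, k), (24, p, 3, 21, 18, 7, b), (29, p, 3, 21, 18, 39, k), (29, p, 3, 21, 18, 7, b)}.
Filtering on B = k leaves {(12, u, 18, 21, 18, 39, k), (19, r, 23, 21, 18, 39, k), (22, m, 18, 21, 18, 39, k), (24, p, 3, 21, 18, 39, k), (29, p, 3, 21, 18, 39, k)}.
Filtering on E < 25 leaves {(12, u, 18, 21, 18, 39, k), (19, r, 23, 21, 18, 39, k), (22, m, 18, 21, 18, 39, k), (24, p, 3, 21, 18, 39, k)}.
π[C, D, E]: project onto (C, D, E) → {(21, m, 22), (21, p, 24), (21, r, 19), (21, u, 12)}

{(21, m, 22), (21, p, 24), (21, r, 19), (21, u, 12)}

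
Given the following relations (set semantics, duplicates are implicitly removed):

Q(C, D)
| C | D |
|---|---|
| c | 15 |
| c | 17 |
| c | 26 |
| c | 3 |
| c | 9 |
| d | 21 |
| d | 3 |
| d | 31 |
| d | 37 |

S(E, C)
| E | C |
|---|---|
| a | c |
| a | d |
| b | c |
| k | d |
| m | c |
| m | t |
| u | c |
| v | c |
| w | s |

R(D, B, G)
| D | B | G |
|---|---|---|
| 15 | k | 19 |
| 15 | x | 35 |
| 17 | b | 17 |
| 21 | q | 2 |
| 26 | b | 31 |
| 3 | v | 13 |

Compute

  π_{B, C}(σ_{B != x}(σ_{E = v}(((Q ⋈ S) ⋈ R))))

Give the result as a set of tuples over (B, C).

Joining Q and S on C yields {(c, 15, a), (c, 15, b), (c, 15, m), (c, 15, u), (c, 15, v), (c, 17, a), (c, 17, b), (c, 17, m), (c, 17, u), (c, 17, v), (c, 26, a), (c, 26, b), (c, 26, m), (c, 26, u), (c, 26, v), (c, 3, a), (c, 3, b), (c, 3, m), (c, 3, u), (c, 3, v), (c, 9, a), (c, 9, b), (c, 9, m), (c, 9, u), (c, 9, v), (d, 21, a), (d, 21, k), (d, 3, a), (d, 3, k), (d, 31, a), (d, 31, k), (d, 37, a), (d, 37, k)}.
Joining (Q ⋈ S) and R on D yields {(c, 15, a, k, 19), (c, 15, a, x, 35), (c, 15, b, k, 19), (c, 15, b, x, 35), (c, 15, m, k, 19), (c, 15, m, x, 35), (c, 15, u, k, 19), (c, 15, u, x, 35), (c, 15, v, k, 19), (c, 15, v, x, 35), (c, 17, a, b, 17), (c, 17, b, b, 17), (c, 17, m, b, 17), (c, 17, u, b, 17), (c, 17, v, b, 17), (c, 26, a, b, 31), (c, 26, b, b, 31), (c, 26, m, b, 31), (c, 26, u, b, 31), (c, 26, v, b, 31), (c, 3, a, v, 13), (c, 3, b, v, 13), (c, 3, m, v, 13), (c, 3, u, v, 13), (c, 3, v, v, 13), (d, 21, a, q, 2), (d, 21, k, q, 2), (d, 3, a, v, 13), (d, 3, k, v, 13)}.
Filtering on E = v leaves {(c, 15, v, k, 19), (c, 15, v, x, 35), (c, 17, v, b, 17), (c, 26, v, b, 31), (c, 3, v, v, 13)}.
Filtering on B != x leaves {(c, 15, v, k, 19), (c, 17, v, b, 17), (c, 26, v, b, 31), (c, 3, v, v, 13)}.
π[B, C]: project onto (B, C) (1 duplicate(s) eliminated) → {(b, c), (k, c), (v, c)}

{(b, c), (k, c), (v, c)}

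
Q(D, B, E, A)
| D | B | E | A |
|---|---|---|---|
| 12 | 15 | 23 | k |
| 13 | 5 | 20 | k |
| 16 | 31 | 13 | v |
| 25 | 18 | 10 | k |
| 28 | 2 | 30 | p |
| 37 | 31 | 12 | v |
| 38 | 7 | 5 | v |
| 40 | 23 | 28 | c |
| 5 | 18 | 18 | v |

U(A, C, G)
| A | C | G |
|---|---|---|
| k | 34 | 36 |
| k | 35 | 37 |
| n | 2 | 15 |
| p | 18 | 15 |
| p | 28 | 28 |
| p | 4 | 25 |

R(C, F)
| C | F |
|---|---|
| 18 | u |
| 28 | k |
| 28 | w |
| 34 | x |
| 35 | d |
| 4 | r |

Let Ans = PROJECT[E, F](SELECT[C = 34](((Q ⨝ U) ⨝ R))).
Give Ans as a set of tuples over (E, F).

{(10, x), (20, x), (23, x)}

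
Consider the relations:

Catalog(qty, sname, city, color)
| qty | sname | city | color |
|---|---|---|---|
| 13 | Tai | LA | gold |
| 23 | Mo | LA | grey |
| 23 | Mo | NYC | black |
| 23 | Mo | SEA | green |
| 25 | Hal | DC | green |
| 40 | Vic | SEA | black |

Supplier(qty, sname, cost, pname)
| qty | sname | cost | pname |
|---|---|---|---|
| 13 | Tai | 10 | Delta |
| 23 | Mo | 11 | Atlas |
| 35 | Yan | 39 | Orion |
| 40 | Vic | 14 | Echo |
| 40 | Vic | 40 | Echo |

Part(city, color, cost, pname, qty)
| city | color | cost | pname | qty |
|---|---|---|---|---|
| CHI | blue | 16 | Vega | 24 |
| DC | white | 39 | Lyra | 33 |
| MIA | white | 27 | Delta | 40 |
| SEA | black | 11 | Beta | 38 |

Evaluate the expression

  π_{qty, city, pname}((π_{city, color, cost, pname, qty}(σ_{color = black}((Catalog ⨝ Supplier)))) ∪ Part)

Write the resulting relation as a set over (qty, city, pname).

Catalog ⋈ Supplier (natural join on qty, sname): {(13, Tai, LA, gold, 10, Delta), (23, Mo, LA, grey, 11, Atlas), (23, Mo, NYC, black, 11, Atlas), (23, Mo, SEA, green, 11, Atlas), (40, Vic, SEA, black, 14, Echo), (40, Vic, SEA, black, 40, Echo)}
σ[color = black]: keep tuples satisfying color = black → {(23, Mo, NYC, black, 11, Atlas), (40, Vic, SEA, black, 14, Echo), (40, Vic, SEA, black, 40, Echo)}
π_{city, color, cost, pname, qty} gives {(NYC, black, 11, Atlas, 23), (SEA, black, 14, Echo, 40), (SEA, black, 40, Echo, 40)}.
Union: {(NYC, black, 11, Atlas, 23), (SEA, black, 14, Echo, 40), (SEA, black, 40, Echo, 40)} with {(CHI, blue, 16, Vega, 24), (DC, white, 39, Lyra, 33), (MIA, white, 27, Delta, 40), (SEA, black, 11, Beta, 38)} → {(CHI, blue, 16, Vega, 24), (DC, white, 39, Lyra, 33), (MIA, white, 27, Delta, 40), (NYC, black, 11, Atlas, 23), (SEA, black, 11, Beta, 38), (SEA, black, 14, Echo, 40), (SEA, black, 40, Echo, 40)}
π_{qty, city, pname} gives {(23, NYC, Atlas), (24, CHI, Vega), (33, DC, Lyra), (38, SEA, Beta), (40, MIA, Delta), (40, SEA, Echo)} (1 duplicate(s) eliminated).

{(23, NYC, Atlas), (24, CHI, Vega), (33, DC, Lyra), (38, SEA, Beta), (40, MIA, Delta), (40, SEA, Echo)}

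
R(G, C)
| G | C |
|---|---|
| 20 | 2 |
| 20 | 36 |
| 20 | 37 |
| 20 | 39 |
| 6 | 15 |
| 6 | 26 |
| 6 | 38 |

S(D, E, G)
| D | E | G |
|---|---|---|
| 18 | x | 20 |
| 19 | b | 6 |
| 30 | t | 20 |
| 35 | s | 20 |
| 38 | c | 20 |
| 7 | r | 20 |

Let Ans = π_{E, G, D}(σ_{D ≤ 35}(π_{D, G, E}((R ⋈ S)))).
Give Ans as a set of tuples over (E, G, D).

{(b, 6, 19), (r, 20, 7), (s, 20, 35), (t, 20, 30), (x, 20, 18)}

Natural join on G: {(20, 2, 18, x), (20, 2, 30, t), (20, 2, 35, s), (20, 2, 38, c), (20, 2, 7, r), (20, 36, 18, x), (20, 36, 30, t), (20, 36, 35, s), (20, 36, 38, c), (20, 36, 7, r), (20, 37, 18, x), (20, 37, 30, t), (20, 37, 35, s), (20, 37, 38, c), (20, 37, 7, r), (20, 39, 18, x), (20, 39, 30, t), (20, 39, 35, s), (20, 39, 38, c), (20, 39, 7, r), (6, 15, 19, b), (6, 26, 19, b), (6, 38, 19, b)}
π[D, G, E]: project onto (D, G, E) (17 duplicate(s) eliminated) → {(18, 20, x), (19, 6, b), (30, 20, t), (35, 20, s), (38, 20, c), (7, 20, r)}
σ[D ≤ 35]: keep tuples satisfying D ≤ 35 → {(18, 20, x), (19, 6, b), (30, 20, t), (35, 20, s), (7, 20, r)}
π[E, G, D]: project onto (E, G, D) → {(b, 6, 19), (r, 20, 7), (s, 20, 35), (t, 20, 30), (x, 20, 18)}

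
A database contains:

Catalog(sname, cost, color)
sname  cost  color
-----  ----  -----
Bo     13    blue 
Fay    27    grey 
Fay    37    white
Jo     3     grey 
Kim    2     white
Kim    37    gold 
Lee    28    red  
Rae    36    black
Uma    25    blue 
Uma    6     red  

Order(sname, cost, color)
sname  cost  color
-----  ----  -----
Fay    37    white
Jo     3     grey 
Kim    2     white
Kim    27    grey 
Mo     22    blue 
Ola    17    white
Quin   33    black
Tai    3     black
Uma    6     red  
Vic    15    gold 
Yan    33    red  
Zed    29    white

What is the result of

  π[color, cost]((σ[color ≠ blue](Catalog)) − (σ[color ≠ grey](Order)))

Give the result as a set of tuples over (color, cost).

{(black, 36), (gold, 37), (grey, 27), (grey, 3), (red, 28)}

Apply σ_{color ≠ blue}; surviving tuples: {(Fay, 27, grey), (Fay, 37, white), (Jo, 3, grey), (Kim, 2, white), (Kim, 37, gold), (Lee, 28, red), (Rae, 36, black), (Uma, 6, red)}
Apply σ_{color ≠ grey}; surviving tuples: {(Fay, 37, white), (Kim, 2, white), (Mo, 22, blue), (Ola, 17, white), (Quin, 33, black), (Tai, 3, black), (Uma, 6, red), (Vic, 15, gold), (Yan, 33, red), (Zed, 29, white)}
Taking the difference: {(Fay, 27, grey), (Jo, 3, grey), (Kim, 37, gold), (Lee, 28, red), (Rae, 36, black)}
π[color, cost]: project onto (color, cost) → {(black, 36), (gold, 37), (grey, 27), (grey, 3), (red, 28)}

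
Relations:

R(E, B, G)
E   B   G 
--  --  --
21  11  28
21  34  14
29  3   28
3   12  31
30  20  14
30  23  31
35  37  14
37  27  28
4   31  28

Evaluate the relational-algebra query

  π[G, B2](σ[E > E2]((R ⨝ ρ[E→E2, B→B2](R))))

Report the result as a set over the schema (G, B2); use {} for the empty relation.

ρ[E→E2, B→B2]: schema becomes (E2, B2, G); tuples unchanged.
Natural join on G: {(21, 11, 28, 21, 11), (21, 11, 28, 29, 3), (21, 11, 28, 37, 27), (21, 11, 28, 4, 31), (21, 34, 14, 21, 34), (21, 34, 14, 30, 20), (21, 34, 14, 35, 37), (29, 3, 28, 21, 11), (29, 3, 28, 29, 3), (29, 3, 28, 37, 27), (29, 3, 28, 4, 31), (3, 12, 31, 3, 12), (3, 12, 31, 30, 23), (30, 20, 14, 21, 34), (30, 20, 14, 30, 20), (30, 20, 14, 35, 37), (30, 23, 31, 3, 12), (30, 23, 31, 30, 23), (35, 37, 14, 21, 34), (35, 37, 14, 30, 20), (35, 37, 14, 35, 37), (37, 27, 28, 21, 11), (37, 27, 28, 29, 3), (37, 27, 28, 37, 27), (37, 27, 28, 4, 31), (4, 31, 28, 21, 11), (4, 31, 28, 29, 3), (4, 31, 28, 37, 27), (4, 31, 28, 4, 31)}
Selection E > E2: {(21, 11, 28, 4, 31), (29, 3, 28, 21, 11), (29, 3, 28, 4, 31), (30, 20, 14, 21, 34), (30, 23, 31, 3, 12), (35, 37, 14, 21, 34), (35, 37, 14, 30, 20), (37, 27, 28, 21, 11), (37, 27, 28, 29, 3), (37, 27, 28, 4, 31)}
Projecting to G, B2 (4 duplicate(s) eliminated): {(14, 20), (14, 34), (28, 11), (28, 3), (28, 31), (31, 12)}

{(14, 20), (14, 34), (28, 11), (28, 3), (28, 31), (31, 12)}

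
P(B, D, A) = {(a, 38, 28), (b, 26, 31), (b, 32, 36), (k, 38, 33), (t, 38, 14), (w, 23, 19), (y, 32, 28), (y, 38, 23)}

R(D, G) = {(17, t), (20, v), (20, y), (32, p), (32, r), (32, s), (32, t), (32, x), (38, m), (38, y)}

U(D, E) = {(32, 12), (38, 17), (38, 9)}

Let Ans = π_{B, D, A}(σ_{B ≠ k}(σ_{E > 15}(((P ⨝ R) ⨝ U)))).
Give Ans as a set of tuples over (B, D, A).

Natural join on D: {(a, 38, 28, m), (a, 38, 28, y), (b, 32, 36, p), (b, 32, 36, r), (b, 32, 36, s), (b, 32, 36, t), (b, 32, 36, x), (k, 38, 33, m), (k, 38, 33, y), (t, 38, 14, m), (t, 38, 14, y), (y, 32, 28, p), (y, 32, 28, r), (y, 32, 28, s), (y, 32, 28, t), (y, 32, 28, x), (y, 38, 23, m), (y, 38, 23, y)}
Natural join on D: {(a, 38, 28, m, 17), (a, 38, 28, m, 9), (a, 38, 28, y, 17), (a, 38, 28, y, 9), (b, 32, 36, p, 12), (b, 32, 36, r, 12), (b, 32, 36, s, 12), (b, 32, 36, t, 12), (b, 32, 36, x, 12), (k, 38, 33, m, 17), (k, 38, 33, m, 9), (k, 38, 33, y, 17), (k, 38, 33, y, 9), (t, 38, 14, m, 17), (t, 38, 14, m, 9), (t, 38, 14, y, 17), (t, 38, 14, y, 9), (y, 32, 28, p, 12), (y, 32, 28, r, 12), (y, 32, 28, s, 12), (y, 32, 28, t, 12), (y, 32, 28, x, 12), (y, 38, 23, m, 17), (y, 38, 23, m, 9), (y, 38, 23, y, 17), (y, 38, 23, y, 9)}
σ[E > 15]: keep tuples satisfying E > 15 → {(a, 38, 28, m, 17), (a, 38, 28, y, 17), (k, 38, 33, m, 17), (k, 38, 33, y, 17), (t, 38, 14, m, 17), (t, 38, 14, y, 17), (y, 38, 23, m, 17), (y, 38, 23, y, 17)}
σ[B ≠ k]: keep tuples satisfying B ≠ k → {(a, 38, 28, m, 17), (a, 38, 28, y, 17), (t, 38, 14, m, 17), (t, 38, 14, y, 17), (y, 38, 23, m, 17), (y, 38, 23, y, 17)}
Keep only column(s) B, D, A (3 duplicate(s) eliminated): {(a, 38, 28), (t, 38, 14), (y, 38, 23)}

{(a, 38, 28), (t, 38, 14), (y, 38, 23)}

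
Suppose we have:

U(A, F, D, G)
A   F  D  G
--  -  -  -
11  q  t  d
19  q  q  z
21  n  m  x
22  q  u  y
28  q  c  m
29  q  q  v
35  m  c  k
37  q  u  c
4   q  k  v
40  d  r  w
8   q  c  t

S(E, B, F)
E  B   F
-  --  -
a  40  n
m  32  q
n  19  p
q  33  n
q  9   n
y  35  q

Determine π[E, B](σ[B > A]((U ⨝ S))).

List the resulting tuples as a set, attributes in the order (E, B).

{(a, 40), (m, 32), (q, 33), (y, 35)}

Natural join on F: {(11, q, t, d, m, 32), (11, q, t, d, y, 35), (19, q, q, z, m, 32), (19, q, q, z, y, 35), (21, n, m, x, a, 40), (21, n, m, x, q, 33), (21, n, m, x, q, 9), (22, q, u, y, m, 32), (22, q, u, y, y, 35), (28, q, c, m, m, 32), (28, q, c, m, y, 35), (29, q, q, v, m, 32), (29, q, q, v, y, 35), (37, q, u, c, m, 32), (37, q, u, c, y, 35), (4, q, k, v, m, 32), (4, q, k, v, y, 35), (8, q, c, t, m, 32), (8, q, c, t, y, 35)}
Filtering on B > A leaves {(11, q, t, d, m, 32), (11, q, t, d, y, 35), (19, q, q, z, m, 32), (19, q, q, z, y, 35), (21, n, m, x, a, 40), (21, n, m, x, q, 33), (22, q, u, y, m, 32), (22, q, u, y, y, 35), (28, q, c, m, m, 32), (28, q, c, m, y, 35), (29, q, q, v, m, 32), (29, q, q, v, y, 35), (4, q, k, v, m, 32), (4, q, k, v, y, 35), (8, q, c, t, m, 32), (8, q, c, t, y, 35)}.
Keep only column(s) E, B (12 duplicate(s) eliminated): {(a, 40), (m, 32), (q, 33), (y, 35)}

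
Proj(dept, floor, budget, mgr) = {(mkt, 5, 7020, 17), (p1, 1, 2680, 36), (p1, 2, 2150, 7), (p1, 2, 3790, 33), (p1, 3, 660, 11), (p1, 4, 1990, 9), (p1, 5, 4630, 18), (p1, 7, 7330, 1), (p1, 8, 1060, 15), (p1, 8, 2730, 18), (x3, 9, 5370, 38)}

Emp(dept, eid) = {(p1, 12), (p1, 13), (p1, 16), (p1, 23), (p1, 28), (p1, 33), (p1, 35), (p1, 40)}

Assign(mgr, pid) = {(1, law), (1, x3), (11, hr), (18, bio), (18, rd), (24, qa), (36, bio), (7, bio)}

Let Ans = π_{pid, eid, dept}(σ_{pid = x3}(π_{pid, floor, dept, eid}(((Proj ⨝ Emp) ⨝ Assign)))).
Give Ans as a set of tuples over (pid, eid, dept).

{(x3, 12, p1), (x3, 13, p1), (x3, 16, p1), (x3, 23, p1), (x3, 28, p1), (x3, 33, p1), (x3, 35, p1), (x3, 40, p1)}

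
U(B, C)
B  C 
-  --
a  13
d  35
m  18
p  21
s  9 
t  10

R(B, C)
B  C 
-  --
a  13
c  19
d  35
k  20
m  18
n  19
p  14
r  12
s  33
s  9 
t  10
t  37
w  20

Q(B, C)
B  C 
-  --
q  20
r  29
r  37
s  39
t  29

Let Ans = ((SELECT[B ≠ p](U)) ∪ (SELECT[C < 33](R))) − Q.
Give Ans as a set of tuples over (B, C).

σ[B ≠ p]: keep tuples satisfying B ≠ p → {(a, 13), (d, 35), (m, 18), (s, 9), (t, 10)}
σ[C < 33]: keep tuples satisfying C < 33 → {(a, 13), (c, 19), (k, 20), (m, 18), (n, 19), (p, 14), (r, 12), (s, 9), (t, 10), (w, 20)}
Taking the union: {(a, 13), (c, 19), (d, 35), (k, 20), (m, 18), (n, 19), (p, 14), (r, 12), (s, 9), (t, 10), (w, 20)}
Taking the difference: {(a, 13), (c, 19), (d, 35), (k, 20), (m, 18), (n, 19), (p, 14), (r, 12), (s, 9), (t, 10), (w, 20)}

{(a, 13), (c, 19), (d, 35), (k, 20), (m, 18), (n, 19), (p, 14), (r, 12), (s, 9), (t, 10), (w, 20)}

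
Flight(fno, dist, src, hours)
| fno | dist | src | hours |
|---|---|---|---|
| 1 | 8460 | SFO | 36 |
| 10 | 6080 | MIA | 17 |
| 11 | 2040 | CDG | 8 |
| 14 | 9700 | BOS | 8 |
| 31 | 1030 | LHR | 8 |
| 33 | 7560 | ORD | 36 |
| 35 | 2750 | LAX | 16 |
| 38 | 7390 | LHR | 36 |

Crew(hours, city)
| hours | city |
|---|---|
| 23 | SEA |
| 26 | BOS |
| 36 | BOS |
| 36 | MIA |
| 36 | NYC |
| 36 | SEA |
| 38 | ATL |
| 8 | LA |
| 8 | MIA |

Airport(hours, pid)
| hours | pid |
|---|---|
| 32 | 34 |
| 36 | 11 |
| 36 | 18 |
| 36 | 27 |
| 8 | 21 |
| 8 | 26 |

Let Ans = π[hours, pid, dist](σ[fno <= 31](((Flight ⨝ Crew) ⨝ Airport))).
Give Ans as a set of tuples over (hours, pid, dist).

Natural join on hours: {(1, 8460, SFO, 36, BOS), (1, 8460, SFO, 36, MIA), (1, 8460, SFO, 36, NYC), (1, 8460, SFO, 36, SEA), (11, 2040, CDG, 8, LA), (11, 2040, CDG, 8, MIA), (14, 9700, BOS, 8, LA), (14, 9700, BOS, 8, MIA), (31, 1030, LHR, 8, LA), (31, 1030, LHR, 8, MIA), (33, 7560, ORD, 36, BOS), (33, 7560, ORD, 36, MIA), (33, 7560, ORD, 36, NYC), (33, 7560, ORD, 36, SEA), (38, 7390, LHR, 36, BOS), (38, 7390, LHR, 36, MIA), (38, 7390, LHR, 36, NYC), (38, 7390, LHR, 36, SEA)}
Natural join on hours: {(1, 8460, SFO, 36, BOS, 11), (1, 8460, SFO, 36, BOS, 18), (1, 8460, SFO, 36, BOS, 27), (1, 8460, SFO, 36, MIA, 11), (1, 8460, SFO, 36, MIA, 18), (1, 8460, SFO, 36, MIA, 27), (1, 8460, SFO, 36, NYC, 11), (1, 8460, SFO, 36, NYC, 18), (1, 8460, SFO, 36, NYC, 27), (1, 8460, SFO, 36, SEA, 11), (1, 8460, SFO, 36, SEA, 18), (1, 8460, SFO, 36, SEA, 27), (11, 2040, CDG, 8, LA, 21), (11, 2040, CDG, 8, LA, 26), (11, 2040, CDG, 8, MIA, 21), (11, 2040, CDG, 8, MIA, 26), (14, 9700, BOS, 8, LA, 21), (14, 9700, BOS, 8, LA, 26), (14, 9700, BOS, 8, MIA, 21), (14, 9700, BOS, 8, MIA, 26), (31, 1030, LHR, 8, LA, 21), (31, 1030, LHR, 8, LA, 26), (31, 1030, LHR, 8, MIA, 21), (31, 1030, LHR, 8, MIA, 26), (33, 7560, ORD, 36, BOS, 11), (33, 7560, ORD, 36, BOS, 18), (33, 7560, ORD, 36, BOS, 27), (33, 7560, ORD, 36, MIA, 11), (33, 7560, ORD, 36, MIA, 18), (33, 7560, ORD, 36, MIA, 27), (33, 7560, ORD, 36, NYC, 11), (33, 7560, ORD, 36, NYC, 18), (33, 7560, ORD, 36, NYC, 27), (33, 7560, ORD, 36, SEA, 11), (33, 7560, ORD, 36, SEA, 18), (33, 7560, ORD, 36, SEA, 27), (38, 7390, LHR, 36, BOS, 11), (38, 7390, LHR, 36, BOS, 18), (38, 7390, LHR, 36, BOS, 27), (38, 7390, LHR, 36, MIA, 11), (38, 7390, LHR, 36, MIA, 18), (38, 7390, LHR, 36, MIA, 27), (38, 7390, LHR, 36, NYC, 11), (38, 7390, LHR, 36, NYC, 18), (38, 7390, LHR, 36, NYC, 27), (38, 7390, LHR, 36, SEA, 11), (38, 7390, LHR, 36, SEA, 18), (38, 7390, LHR, 36, SEA, 27)}
Apply σ_{fno <= 31}; surviving tuples: {(1, 8460, SFO, 36, BOS, 11), (1, 8460, SFO, 36, BOS, 18), (1, 8460, SFO, 36, BOS, 27), (1, 8460, SFO, 36, MIA, 11), (1, 8460, SFO, 36, MIA, 18), (1, 8460, SFO, 36, MIA, 27), (1, 8460, SFO, 36, NYC, 11), (1, 8460, SFO, 36, NYC, 18), (1, 8460, SFO, 36, NYC, 27), (1, 8460, SFO, 36, SEA, 11), (1, 8460, SFO, 36, SEA, 18), (1, 8460, SFO, 36, SEA, 27), (11, 2040, CDG, 8, LA, 21), (11, 2040, CDG, 8, LA, 26), (11, 2040, CDG, 8, MIA, 21), (11, 2040, CDG, 8, MIA, 26), (14, 9700, BOS, 8, LA, 21), (14, 9700, BOS, 8, LA, 26), (14, 9700, BOS, 8, MIA, 21), (14, 9700, BOS, 8, MIA, 26), (31, 1030, LHR, 8, LA, 21), (31, 1030, LHR, 8, LA, 26), (31, 1030, LHR, 8, MIA, 21), (31, 1030, LHR, 8, MIA, 26)}
Keep only column(s) hours, pid, dist (15 duplicate(s) eliminated): {(36, 11, 8460), (36, 18, 8460), (36, 27, 8460), (8, 21, 1030), (8, 21, 2040), (8, 21, 9700), (8, 26, 1030), (8, 26, 2040), (8, 26, 9700)}

{(36, 11, 8460), (36, 18, 8460), (36, 27, 8460), (8, 21, 1030), (8, 21, 2040), (8, 21, 9700), (8, 26, 1030), (8, 26, 2040), (8, 26, 9700)}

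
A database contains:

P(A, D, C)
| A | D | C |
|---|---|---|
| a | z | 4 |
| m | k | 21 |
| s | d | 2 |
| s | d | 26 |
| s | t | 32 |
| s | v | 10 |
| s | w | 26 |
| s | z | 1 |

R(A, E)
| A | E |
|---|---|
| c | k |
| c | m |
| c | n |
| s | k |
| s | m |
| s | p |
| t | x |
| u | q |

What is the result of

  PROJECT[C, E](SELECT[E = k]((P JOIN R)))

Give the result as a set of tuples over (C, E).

Joining P and R on A yields {(s, d, 2, k), (s, d, 2, m), (s, d, 2, p), (s, d, 26, k), (s, d, 26, m), (s, d, 26, p), (s, t, 32, k), (s, t, 32, m), (s, t, 32, p), (s, v, 10, k), (s, v, 10, m), (s, v, 10, p), (s, w, 26, k), (s, w, 26, m), (s, w, 26, p), (s, z, 1, k), (s, z, 1, m), (s, z, 1, p)}.
σ[E = k]: keep tuples satisfying E = k → {(s, d, 2, k), (s, d, 26, k), (s, t, 32, k), (s, v, 10, k), (s, w, 26, k), (s, z, 1, k)}
π[C, E]: project onto (C, E) (1 duplicate(s) eliminated) → {(1, k), (10, k), (2, k), (26, k), (32, k)}

{(1, k), (10, k), (2, k), (26, k), (32, k)}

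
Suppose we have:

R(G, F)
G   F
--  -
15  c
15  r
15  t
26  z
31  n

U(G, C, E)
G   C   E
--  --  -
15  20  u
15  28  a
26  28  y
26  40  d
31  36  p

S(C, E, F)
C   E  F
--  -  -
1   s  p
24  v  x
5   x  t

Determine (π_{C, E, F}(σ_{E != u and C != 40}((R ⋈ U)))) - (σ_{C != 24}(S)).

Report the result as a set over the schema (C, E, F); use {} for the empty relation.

{(28, a, c), (28, a, r), (28, a, t), (28, y, z), (36, p, n)}

R ⋈ U (natural join on G): {(15, c, 20, u), (15, c, 28, a), (15, r, 20, u), (15, r, 28, a), (15, t, 20, u), (15, t, 28, a), (26, z, 28, y), (26, z, 40, d), (31, n, 36, p)}
Filtering on E != u and C != 40 leaves {(15, c, 28, a), (15, r, 28, a), (15, t, 28, a), (26, z, 28, y), (31, n, 36, p)}.
π[C, E, F]: project onto (C, E, F) → {(28, a, c), (28, a, r), (28, a, t), (28, y, z), (36, p, n)}
Filtering on C != 24 leaves {(1, s, p), (5, x, t)}.
Set difference of the two operands is {(28, a, c), (28, a, r), (28, a, t), (28, y, z), (36, p, n)}.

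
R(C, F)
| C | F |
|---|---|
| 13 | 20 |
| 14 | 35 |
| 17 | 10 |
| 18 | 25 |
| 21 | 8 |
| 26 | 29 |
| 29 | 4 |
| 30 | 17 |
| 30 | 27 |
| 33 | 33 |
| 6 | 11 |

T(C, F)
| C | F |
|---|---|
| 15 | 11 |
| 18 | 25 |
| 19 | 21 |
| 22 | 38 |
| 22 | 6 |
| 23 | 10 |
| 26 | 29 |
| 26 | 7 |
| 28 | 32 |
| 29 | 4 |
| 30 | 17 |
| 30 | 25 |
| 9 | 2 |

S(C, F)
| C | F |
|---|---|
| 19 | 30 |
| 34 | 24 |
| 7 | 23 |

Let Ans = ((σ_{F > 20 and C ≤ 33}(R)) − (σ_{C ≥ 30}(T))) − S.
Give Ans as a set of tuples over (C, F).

{(14, 35), (18, 25), (26, 29), (30, 27), (33, 33)}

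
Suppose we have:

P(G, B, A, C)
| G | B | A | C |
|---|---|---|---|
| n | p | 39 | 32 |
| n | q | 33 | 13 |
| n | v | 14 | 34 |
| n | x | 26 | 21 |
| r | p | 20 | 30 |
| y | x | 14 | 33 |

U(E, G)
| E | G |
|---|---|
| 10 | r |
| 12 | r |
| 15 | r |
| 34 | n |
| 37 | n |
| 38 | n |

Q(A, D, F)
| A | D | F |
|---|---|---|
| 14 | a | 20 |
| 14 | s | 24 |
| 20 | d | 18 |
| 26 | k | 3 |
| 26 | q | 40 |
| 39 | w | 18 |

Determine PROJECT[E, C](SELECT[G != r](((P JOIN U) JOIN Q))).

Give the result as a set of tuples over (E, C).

Joining P and U on G yields {(n, p, 39, 32, 34), (n, p, 39, 32, 37), (n, p, 39, 32, 38), (n, q, 33, 13, 34), (n, q, 33, 13, 37), (n, q, 33, 13, 38), (n, v, 14, 34, 34), (n, v, 14, 34, 37), (n, v, 14, 34, 38), (n, x, 26, 21, 34), (n, x, 26, 21, 37), (n, x, 26, 21, 38), (r, p, 20, 30, 10), (r, p, 20, 30, 12), (r, p, 20, 30, 15)}.
Joining (P JOIN U) and Q on A yields {(n, p, 39, 32, 34, w, 18), (n, p, 39, 32, 37, w, 18), (n, p, 39, 32, 38, w, 18), (n, v, 14, 34, 34, a, 20), (n, v, 14, 34, 34, s, 24), (n, v, 14, 34, 37, a, 20), (n, v, 14, 34, 37, s, 24), (n, v, 14, 34, 38, a, 20), (n, v, 14, 34, 38, s, 24), (n, x, 26, 21, 34, k, 3), (n, x, 26, 21, 34, q, 40), (n, x, 26, 21, 37, k, 3), (n, x, 26, 21, 37, q, 40), (n, x, 26, 21, 38, k, 3), (n, x, 26, 21, 38, q, 40), (r, p, 20, 30, 10, d, 18), (r, p, 20, 30, 12, d, 18), (r, p, 20, 30, 15, d, 18)}.
σ[G != r]: keep tuples satisfying G != r → {(n, p, 39, 32, 34, w, 18), (n, p, 39, 32, 37, w, 18), (n, p, 39, 32, 38, w, 18), (n, v, 14, 34, 34, a, 20), (n, v, 14, 34, 34, s, 24), (n, v, 14, 34, 37, a, 20), (n, v, 14, 34, 37, s, 24), (n, v, 14, 34, 38, a, 20), (n, v, 14, 34, 38, s, 24), (n, x, 26, 21, 34, k, 3), (n, x, 26, 21, 34, q, 40), (n, x, 26, 21, 37, k, 3), (n, x, 26, 21, 37, q, 40), (n, x, 26, 21, 38, k, 3), (n, x, 26, 21, 38, q, 40)}
π[E, C]: project onto (E, C) (6 duplicate(s) eliminated) → {(34, 21), (34, 32), (34, 34), (37, 21), (37, 32), (37, 34), (38, 21), (38, 32), (38, 34)}

{(34, 21), (34, 32), (34, 34), (37, 21), (37, 32), (37, 34), (38, 21), (38, 32), (38, 34)}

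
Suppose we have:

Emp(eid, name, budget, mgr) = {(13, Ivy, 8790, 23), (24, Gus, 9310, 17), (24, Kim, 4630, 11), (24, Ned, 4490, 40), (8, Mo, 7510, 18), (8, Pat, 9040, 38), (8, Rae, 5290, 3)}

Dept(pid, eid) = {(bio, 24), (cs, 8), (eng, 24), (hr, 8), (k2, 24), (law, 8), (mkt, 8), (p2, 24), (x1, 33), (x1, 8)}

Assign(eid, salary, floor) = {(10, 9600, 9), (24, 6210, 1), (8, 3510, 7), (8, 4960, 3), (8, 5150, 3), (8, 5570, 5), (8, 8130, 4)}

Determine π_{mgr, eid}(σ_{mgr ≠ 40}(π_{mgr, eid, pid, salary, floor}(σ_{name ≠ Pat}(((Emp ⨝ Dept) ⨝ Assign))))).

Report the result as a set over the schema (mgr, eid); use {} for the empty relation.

{(11, 24), (17, 24), (18, 8), (3, 8)}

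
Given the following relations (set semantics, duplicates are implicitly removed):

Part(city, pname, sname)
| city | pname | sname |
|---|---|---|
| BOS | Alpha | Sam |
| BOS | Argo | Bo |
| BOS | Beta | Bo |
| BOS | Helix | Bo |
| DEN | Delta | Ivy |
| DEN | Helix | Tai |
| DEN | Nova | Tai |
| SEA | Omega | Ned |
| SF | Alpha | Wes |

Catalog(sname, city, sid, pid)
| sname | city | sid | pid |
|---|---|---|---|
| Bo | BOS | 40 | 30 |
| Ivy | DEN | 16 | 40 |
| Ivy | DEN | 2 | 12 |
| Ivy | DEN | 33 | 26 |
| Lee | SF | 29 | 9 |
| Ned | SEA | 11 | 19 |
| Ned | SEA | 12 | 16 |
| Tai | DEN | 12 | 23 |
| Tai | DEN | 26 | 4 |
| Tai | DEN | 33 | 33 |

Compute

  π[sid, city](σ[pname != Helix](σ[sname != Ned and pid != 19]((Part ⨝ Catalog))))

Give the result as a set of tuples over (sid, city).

{(12, DEN), (16, DEN), (2, DEN), (26, DEN), (33, DEN), (40, BOS)}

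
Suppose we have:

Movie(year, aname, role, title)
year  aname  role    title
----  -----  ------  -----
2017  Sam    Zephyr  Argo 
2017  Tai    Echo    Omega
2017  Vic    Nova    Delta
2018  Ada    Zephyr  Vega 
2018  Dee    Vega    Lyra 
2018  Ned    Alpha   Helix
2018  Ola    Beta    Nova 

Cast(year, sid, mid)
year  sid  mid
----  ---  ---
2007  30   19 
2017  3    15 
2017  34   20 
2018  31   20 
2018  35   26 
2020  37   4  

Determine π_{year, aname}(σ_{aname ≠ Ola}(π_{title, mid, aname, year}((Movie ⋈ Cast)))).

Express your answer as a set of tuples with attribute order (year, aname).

{(2017, Sam), (2017, Tai), (2017, Vic), (2018, Ada), (2018, Dee), (2018, Ned)}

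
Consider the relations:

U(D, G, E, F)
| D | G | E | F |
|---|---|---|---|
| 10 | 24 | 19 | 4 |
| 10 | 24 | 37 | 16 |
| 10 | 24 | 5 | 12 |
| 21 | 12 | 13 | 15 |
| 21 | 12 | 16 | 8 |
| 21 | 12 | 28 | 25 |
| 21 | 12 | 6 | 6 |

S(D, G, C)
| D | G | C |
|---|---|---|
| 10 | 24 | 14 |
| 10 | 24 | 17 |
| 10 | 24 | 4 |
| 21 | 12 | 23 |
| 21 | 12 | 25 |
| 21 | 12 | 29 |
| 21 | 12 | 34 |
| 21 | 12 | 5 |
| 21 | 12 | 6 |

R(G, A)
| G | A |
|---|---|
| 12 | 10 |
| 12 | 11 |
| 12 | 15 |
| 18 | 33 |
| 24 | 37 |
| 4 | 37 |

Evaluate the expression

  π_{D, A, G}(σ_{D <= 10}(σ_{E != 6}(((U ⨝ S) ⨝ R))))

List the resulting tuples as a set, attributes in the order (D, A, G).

{(10, 37, 24)}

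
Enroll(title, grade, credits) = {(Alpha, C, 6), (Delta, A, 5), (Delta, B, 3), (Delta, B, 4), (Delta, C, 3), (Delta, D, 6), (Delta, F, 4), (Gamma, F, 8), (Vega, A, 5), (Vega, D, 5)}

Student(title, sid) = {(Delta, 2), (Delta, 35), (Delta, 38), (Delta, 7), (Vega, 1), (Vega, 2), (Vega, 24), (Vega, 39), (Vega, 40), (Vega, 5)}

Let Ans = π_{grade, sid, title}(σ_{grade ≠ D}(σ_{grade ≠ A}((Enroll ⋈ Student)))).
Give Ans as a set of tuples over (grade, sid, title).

{(B, 2, Delta), (B, 35, Delta), (B, 38, Delta), (B, 7, Delta), (C, 2, Delta), (C, 35, Delta), (C, 38, Delta), (C, 7, Delta), (F, 2, Delta), (F, 35, Delta), (F, 38, Delta), (F, 7, Delta)}

Joining Enroll and Student on title yields {(Delta, A, 5, 2), (Delta, A, 5, 35), (Delta, A, 5, 38), (Delta, A, 5, 7), (Delta, B, 3, 2), (Delta, B, 3, 35), (Delta, B, 3, 38), (Delta, B, 3, 7), (Delta, B, 4, 2), (Delta, B, 4, 35), (Delta, B, 4, 38), (Delta, B, 4, 7), (Delta, C, 3, 2), (Delta, C, 3, 35), (Delta, C, 3, 38), (Delta, C, 3, 7), (Delta, D, 6, 2), (Delta, D, 6, 35), (Delta, D, 6, 38), (Delta, D, 6, 7), (Delta, F, 4, 2), (Delta, F, 4, 35), (Delta, F, 4, 38), (Delta, F, 4, 7), (Vega, A, 5, 1), (Vega, A, 5, 2), (Vega, A, 5, 24), (Vega, A, 5, 39), (Vega, A, 5, 40), (Vega, A, 5, 5), (Vega, D, 5, 1), (Vega, D, 5, 2), (Vega, D, 5, 24), (Vega, D, 5, 39), (Vega, D, 5, 40), (Vega, D, 5, 5)}.
Apply σ_{grade ≠ A}; surviving tuples: {(Delta, B, 3, 2), (Delta, B, 3, 35), (Delta, B, 3, 38), (Delta, B, 3, 7), (Delta, B, 4, 2), (Delta, B, 4, 35), (Delta, B, 4, 38), (Delta, B, 4, 7), (Delta, C, 3, 2), (Delta, C, 3, 35), (Delta, C, 3, 38), (Delta, C, 3, 7), (Delta, D, 6, 2), (Delta, D, 6, 35), (Delta, D, 6, 38), (Delta, D, 6, 7), (Delta, F, 4, 2), (Delta, F, 4, 35), (Delta, F, 4, 38), (Delta, F, 4, 7), (Vega, D, 5, 1), (Vega, D, 5, 2), (Vega, D, 5, 24), (Vega, D, 5, 39), (Vega, D, 5, 40), (Vega, D, 5, 5)}
Apply σ_{grade ≠ D}; surviving tuples: {(Delta, B, 3, 2), (Delta, B, 3, 35), (Delta, B, 3, 38), (Delta, B, 3, 7), (Delta, B, 4, 2), (Delta, B, 4, 35), (Delta, B, 4, 38), (Delta, B, 4, 7), (Delta, C, 3, 2), (Delta, C, 3, 35), (Delta, C, 3, 38), (Delta, C, 3, 7), (Delta, F, 4, 2), (Delta, F, 4, 35), (Delta, F, 4, 38), (Delta, F, 4, 7)}
π[grade, sid, title]: project onto (grade, sid, title) (4 duplicate(s) eliminated) → {(B, 2, Delta), (B, 35, Delta), (B, 38, Delta), (B, 7, Delta), (C, 2, Delta), (C, 35, Delta), (C, 38, Delta), (C, 7, Delta), (F, 2, Delta), (F, 35, Delta), (F, 38, Delta), (F, 7, Delta)}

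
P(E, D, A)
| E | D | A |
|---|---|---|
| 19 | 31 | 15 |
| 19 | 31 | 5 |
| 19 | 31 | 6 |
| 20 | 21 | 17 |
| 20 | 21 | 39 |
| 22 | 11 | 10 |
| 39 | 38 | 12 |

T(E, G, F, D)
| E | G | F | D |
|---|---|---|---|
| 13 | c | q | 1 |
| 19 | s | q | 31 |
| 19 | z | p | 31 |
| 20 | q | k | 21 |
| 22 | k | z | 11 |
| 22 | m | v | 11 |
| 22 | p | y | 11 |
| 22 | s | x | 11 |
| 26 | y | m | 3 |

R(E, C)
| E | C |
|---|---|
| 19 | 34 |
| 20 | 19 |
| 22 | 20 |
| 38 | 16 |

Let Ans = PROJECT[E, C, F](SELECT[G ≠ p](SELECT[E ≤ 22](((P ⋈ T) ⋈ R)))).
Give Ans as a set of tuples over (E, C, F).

{(19, 34, p), (19, 34, q), (20, 19, k), (22, 20, v), (22, 20, x), (22, 20, z)}

Joining P and T on E, D yields {(19, 31, 15, s, q), (19, 31, 15, z, p), (19, 31, 5, s, q), (19, 31, 5, z, p), (19, 31, 6, s, q), (19, 31, 6, z, p), (20, 21, 17, q, k), (20, 21, 39, q, k), (22, 11, 10, k, z), (22, 11, 10, m, v), (22, 11, 10, p, y), (22, 11, 10, s, x)}.
Joining (P ⋈ T) and R on E yields {(19, 31, 15, s, q, 34), (19, 31, 15, z, p, 34), (19, 31, 5, s, q, 34), (19, 31, 5, z, p, 34), (19, 31, 6, s, q, 34), (19, 31, 6, z, p, 34), (20, 21, 17, q, k, 19), (20, 21, 39, q, k, 19), (22, 11, 10, k, z, 20), (22, 11, 10, m, v, 20), (22, 11, 10, p, y, 20), (22, 11, 10, s, x, 20)}.
Selection E ≤ 22: {(19, 31, 15, s, q, 34), (19, 31, 15, z, p, 34), (19, 31, 5, s, q, 34), (19, 31, 5, z, p, 34), (19, 31, 6, s, q, 34), (19, 31, 6, z, p, 34), (20, 21, 17, q, k, 19), (20, 21, 39, q, k, 19), (22, 11, 10, k, z, 20), (22, 11, 10, m, v, 20), (22, 11, 10, p, y, 20), (22, 11, 10, s, x, 20)}
Selection G ≠ p: {(19, 31, 15, s, q, 34), (19, 31, 15, z, p, 34), (19, 31, 5, s, q, 34), (19, 31, 5, z, p, 34), (19, 31, 6, s, q, 34), (19, 31, 6, z, p, 34), (20, 21, 17, q, k, 19), (20, 21, 39, q, k, 19), (22, 11, 10, k, z, 20), (22, 11, 10, m, v, 20), (22, 11, 10, s, x, 20)}
π_{E, C, F} gives {(19, 34, p), (19, 34, q), (20, 19, k), (22, 20, v), (22, 20, x), (22, 20, z)} (5 duplicate(s) eliminated).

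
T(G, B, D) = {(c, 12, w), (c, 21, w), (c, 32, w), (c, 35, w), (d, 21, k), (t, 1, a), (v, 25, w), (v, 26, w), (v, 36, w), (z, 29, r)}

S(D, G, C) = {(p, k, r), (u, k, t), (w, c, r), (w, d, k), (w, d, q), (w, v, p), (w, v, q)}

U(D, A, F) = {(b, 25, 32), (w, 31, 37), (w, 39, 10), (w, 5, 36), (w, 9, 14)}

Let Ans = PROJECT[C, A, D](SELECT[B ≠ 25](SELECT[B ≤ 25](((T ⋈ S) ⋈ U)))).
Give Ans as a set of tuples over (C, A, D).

{(r, 31, w), (r, 39, w), (r, 5, w), (r, 9, w)}

T ⋈ S (natural join on G, D): {(c, 12, w, r), (c, 21, w, r), (c, 32, w, r), (c, 35, w, r), (v, 25, w, p), (v, 25, w, q), (v, 26, w, p), (v, 26, w, q), (v, 36, w, p), (v, 36, w, q)}
(T ⋈ S) ⋈ U (natural join on D): {(c, 12, w, r, 31, 37), (c, 12, w, r, 39, 10), (c, 12, w, r, 5, 36), (c, 12, w, r, 9, 14), (c, 21, w, r, 31, 37), (c, 21, w, r, 39, 10), (c, 21, w, r, 5, 36), (c, 21, w, r, 9, 14), (c, 32, w, r, 31, 37), (c, 32, w, r, 39, 10), (c, 32, w, r, 5, 36), (c, 32, w, r, 9, 14), (c, 35, w, r, 31, 37), (c, 35, w, r, 39, 10), (c, 35, w, r, 5, 36), (c, 35, w, r, 9, 14), (v, 25, w, p, 31, 37), (v, 25, w, p, 39, 10), (v, 25, w, p, 5, 36), (v, 25, w, p, 9, 14), (v, 25, w, q, 31, 37), (v, 25, w, q, 39, 10), (v, 25, w, q, 5, 36), (v, 25, w, q, 9, 14), (v, 26, w, p, 31, 37), (v, 26, w, p, 39, 10), (v, 26, w, p, 5, 36), (v, 26, w, p, 9, 14), (v, 26, w, q, 31, 37), (v, 26, w, q, 39, 10), (v, 26, w, q, 5, 36), (v, 26, w, q, 9, 14), (v, 36, w, p, 31, 37), (v, 36, w, p, 39, 10), (v, 36, w, p, 5, 36), (v, 36, w, p, 9, 14), (v, 36, w, q, 31, 37), (v, 36, w, q, 39, 10), (v, 36, w, q, 5, 36), (v, 36, w, q, 9, 14)}
Apply σ_{B ≤ 25}; surviving tuples: {(c, 12, w, r, 31, 37), (c, 12, w, r, 39, 10), (c, 12, w, r, 5, 36), (c, 12, w, r, 9, 14), (c, 21, w, r, 31, 37), (c, 21, w, r, 39, 10), (c, 21, w, r, 5, 36), (c, 21, w, r, 9, 14), (v, 25, w, p, 31, 37), (v, 25, w, p, 39, 10), (v, 25, w, p, 5, 36), (v, 25, w, p, 9, 14), (v, 25, w, q, 31, 37), (v, 25, w, q, 39, 10), (v, 25, w, q, 5, 36), (v, 25, w, q, 9, 14)}
Apply σ_{B ≠ 25}; surviving tuples: {(c, 12, w, r, 31, 37), (c, 12, w, r, 39, 10), (c, 12, w, r, 5, 36), (c, 12, w, r, 9, 14), (c, 21, w, r, 31, 37), (c, 21, w, r, 39, 10), (c, 21, w, r, 5, 36), (c, 21, w, r, 9, 14)}
π[C, A, D]: project onto (C, A, D) (4 duplicate(s) eliminated) → {(r, 31, w), (r, 39, w), (r, 5, w), (r, 9, w)}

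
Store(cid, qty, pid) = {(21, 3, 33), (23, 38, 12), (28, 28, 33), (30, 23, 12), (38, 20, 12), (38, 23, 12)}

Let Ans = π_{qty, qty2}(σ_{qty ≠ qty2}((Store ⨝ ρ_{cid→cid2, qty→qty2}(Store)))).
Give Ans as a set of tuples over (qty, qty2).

{(20, 23), (20, 38), (23, 20), (23, 38), (28, 3), (3, 28), (38, 20), (38, 23)}

ρ[cid→cid2, qty→qty2]: schema becomes (cid2, qty2, pid); tuples unchanged.
Natural join on pid: {(21, 3, 33, 21, 3), (21, 3, 33, 28, 28), (23, 38, 12, 23, 38), (23, 38, 12, 30, 23), (23, 38, 12, 38, 20), (23, 38, 12, 38, 23), (28, 28, 33, 21, 3), (28, 28, 33, 28, 28), (30, 23, 12, 23, 38), (30, 23, 12, 30, 23), (30, 23, 12, 38, 20), (30, 23, 12, 38, 23), (38, 20, 12, 23, 38), (38, 20, 12, 30, 23), (38, 20, 12, 38, 20), (38, 20, 12, 38, 23), (38, 23, 12, 23, 38), (38, 23, 12, 30, 23), (38, 23, 12, 38, 20), (38, 23, 12, 38, 23)}
σ[qty ≠ qty2]: keep tuples satisfying qty ≠ qty2 → {(21, 3, 33, 28, 28), (23, 38, 12, 30, 23), (23, 38, 12, 38, 20), (23, 38, 12, 38, 23), (28, 28, 33, 21, 3), (30, 23, 12, 23, 38), (30, 23, 12, 38, 20), (38, 20, 12, 23, 38), (38, 20, 12, 30, 23), (38, 20, 12, 38, 23), (38, 23, 12, 23, 38), (38, 23, 12, 38, 20)}
π_{qty, qty2} gives {(20, 23), (20, 38), (23, 20), (23, 38), (28, 3), (3, 28), (38, 20), (38, 23)} (4 duplicate(s) eliminated).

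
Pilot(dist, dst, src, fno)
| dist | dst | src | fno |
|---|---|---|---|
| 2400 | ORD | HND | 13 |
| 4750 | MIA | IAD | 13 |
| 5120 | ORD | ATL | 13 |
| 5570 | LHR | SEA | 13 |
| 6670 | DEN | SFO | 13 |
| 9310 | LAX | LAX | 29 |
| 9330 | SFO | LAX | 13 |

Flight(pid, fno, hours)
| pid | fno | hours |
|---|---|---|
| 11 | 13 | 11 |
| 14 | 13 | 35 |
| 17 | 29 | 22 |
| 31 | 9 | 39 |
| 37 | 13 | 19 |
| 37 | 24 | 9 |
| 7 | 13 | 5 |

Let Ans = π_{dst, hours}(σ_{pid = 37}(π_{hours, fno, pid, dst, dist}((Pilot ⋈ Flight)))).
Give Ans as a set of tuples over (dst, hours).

{(DEN, 19), (LHR, 19), (MIA, 19), (ORD, 19), (SFO, 19)}

Pilot ⋈ Flight (natural join on fno): {(2400, ORD, HND, 13, 11, 11), (2400, ORD, HND, 13, 14, 35), (2400, ORD, HND, 13, 37, 19), (2400, ORD, HND, 13, 7, 5), (4750, MIA, IAD, 13, 11, 11), (4750, MIA, IAD, 13, 14, 35), (4750, MIA, IAD, 13, 37, 19), (4750, MIA, IAD, 13, 7, 5), (5120, ORD, ATL, 13, 11, 11), (5120, ORD, ATL, 13, 14, 35), (5120, ORD, ATL, 13, 37, 19), (5120, ORD, ATL, 13, 7, 5), (5570, LHR, SEA, 13, 11, 11), (5570, LHR, SEA, 13, 14, 35), (5570, LHR, SEA, 13, 37, 19), (5570, LHR, SEA, 13, 7, 5), (6670, DEN, SFO, 13, 11, 11), (6670, DEN, SFO, 13, 14, 35), (6670, DEN, SFO, 13, 37, 19), (6670, DEN, SFO, 13, 7, 5), (9310, LAX, LAX, 29, 17, 22), (9330, SFO, LAX, 13, 11, 11), (9330, SFO, LAX, 13, 14, 35), (9330, SFO, LAX, 13, 37, 19), (9330, SFO, LAX, 13, 7, 5)}
π[hours, fno, pid, dst, dist]: project onto (hours, fno, pid, dst, dist) → {(11, 13, 11, DEN, 6670), (11, 13, 11, LHR, 5570), (11, 13, 11, MIA, 4750), (11, 13, 11, ORD, 2400), (11, 13, 11, ORD, 5120), (11, 13, 11, SFO, 9330), (19, 13, 37, DEN, 6670), (19, 13, 37, LHR, 5570), (19, 13, 37, MIA, 4750), (19, 13, 37, ORD, 2400), (19, 13, 37, ORD, 5120), (19, 13, 37, SFO, 9330), (22, 29, 17, LAX, 9310), (35, 13, 14, DEN, 6670), (35, 13, 14, LHR, 5570), (35, 13, 14, MIA, 4750), (35, 13, 14, ORD, 2400), (35, 13, 14, ORD, 5120), (35, 13, 14, SFO, 9330), (5, 13, 7, DEN, 6670), (5, 13, 7, LHR, 5570), (5, 13, 7, MIA, 4750), (5, 13, 7, ORD, 2400), (5, 13, 7, ORD, 5120), (5, 13, 7, SFO, 9330)}
Filtering on pid = 37 leaves {(19, 13, 37, DEN, 6670), (19, 13, 37, LHR, 5570), (19, 13, 37, MIA, 4750), (19, 13, 37, ORD, 2400), (19, 13, 37, ORD, 5120), (19, 13, 37, SFO, 9330)}.
π[dst, hours]: project onto (dst, hours) (1 duplicate(s) eliminated) → {(DEN, 19), (LHR, 19), (MIA, 19), (ORD, 19), (SFO, 19)}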